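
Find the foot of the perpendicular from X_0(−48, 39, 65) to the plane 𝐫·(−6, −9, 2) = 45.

The perpendicular from X_0 has direction n = (−6, −9, 2): r = (−48, 39, 65) + λ(−6, −9, 2).
Substitute into the plane: n·(X_0 + λn) = 45 gives 67 + 121λ = 45, so λ = -2/11.
Foot = (−48, 39, 65) + (-2/11)·(−6, −9, 2) = (−516/11, 447/11, 711/11).

(-516/11, 447/11, 711/11)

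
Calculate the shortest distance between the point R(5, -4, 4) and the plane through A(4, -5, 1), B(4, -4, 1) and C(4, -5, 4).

AB = (0, 1, 0) and AC = (0, 0, 3), so a normal is n = AB × AC = (3, 0, 0).
Then n·(5, -4, 4) - 12 = 3.
|n| = √(9 + 0 + 0) = 3, so the distance is |3|/3 = 1.

1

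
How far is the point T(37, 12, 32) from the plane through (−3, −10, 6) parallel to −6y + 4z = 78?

Parallel planes share the normal n = (0, −6, 4); since (−3, −10, 6) lies on the plane, its equation is −6y + 4z = 84.
d = |(-6)·12 + 4·32 − 84| / √(0 + 36 + 16) = |-28| / (2√13) = 14/√13.

14√13/13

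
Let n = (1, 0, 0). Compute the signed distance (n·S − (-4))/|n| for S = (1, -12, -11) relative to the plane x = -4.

n·S − (-4) = 5.
|n| = 1, so the signed distance is 5/1 = 5.

5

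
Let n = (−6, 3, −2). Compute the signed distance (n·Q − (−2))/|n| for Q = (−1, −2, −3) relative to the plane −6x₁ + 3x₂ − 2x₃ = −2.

n·Q − (-2) = 8.
|n| = 7, so the signed distance is 8/7.

8/7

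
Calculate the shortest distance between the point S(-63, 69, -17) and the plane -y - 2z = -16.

Normal vector n = (0, -1, -2), and n·(-63, 69, -17) - (-16) = -19.
|n| = √(0 + 1 + 4) = √5, so the distance is |-19|/√5 = 19√5/5.

19/√5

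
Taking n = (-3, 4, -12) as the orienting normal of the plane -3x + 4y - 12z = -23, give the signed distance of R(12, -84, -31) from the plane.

23/13

n·R − (-23) = 23.
|n| = 13, so the signed distance is 23/13.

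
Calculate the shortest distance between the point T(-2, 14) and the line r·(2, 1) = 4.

6√5/5

d = |2·(-2) + 1·14 − 4| / √(4 + 1) = |6|/√5 = 6/√5.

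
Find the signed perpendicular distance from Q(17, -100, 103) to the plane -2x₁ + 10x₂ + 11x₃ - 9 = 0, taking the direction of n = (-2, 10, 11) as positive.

n·Q − 9 = 90.
|n| = 15, so the signed distance is 90/15 = 6.

6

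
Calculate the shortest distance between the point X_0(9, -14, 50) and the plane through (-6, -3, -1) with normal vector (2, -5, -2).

The plane has equation n·(r − (-6, -3, -1)) = 0, i.e. n·r = 5.
n = (2, -5, -2); n·P − 5 = -17; |n| = √33; distance = 17/√33.

17√33/33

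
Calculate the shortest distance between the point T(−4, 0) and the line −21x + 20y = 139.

d = |(-21)·(-4) + 20·0 − 139| / √(441 + 400) = |-55|/29 = 55/29.

55/29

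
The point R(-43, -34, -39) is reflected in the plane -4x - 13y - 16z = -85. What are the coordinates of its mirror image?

With n = (-4, -13, -16), the signed offset is (n·R − (-85))/|n|² = 1323/441 = 3.
R' = R − 2t·n = (-43, -34, -39) − 6·(-4, -13, -16) = (-19, 44, 57).

(-19, 44, 57)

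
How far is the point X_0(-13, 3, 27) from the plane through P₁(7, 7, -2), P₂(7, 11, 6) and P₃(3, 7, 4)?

14/√29

P₁P₂ = (0, 4, 8) and P₁P₃ = (-4, 0, 6), so a normal is n = P₁P₂ × P₁P₃ = (24, -32, 16).
Then n·(-13, 3, 27) - (-88) = 112.
|n| = √(576 + 1024 + 256) = 8√29, so the distance is |112|/(8√29) = 14√29/29.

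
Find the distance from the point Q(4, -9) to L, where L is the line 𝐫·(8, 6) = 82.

52/5

d = |8·4 + 6·(-9) − 82| / √(64 + 36) = |-104|/10 = 52/5.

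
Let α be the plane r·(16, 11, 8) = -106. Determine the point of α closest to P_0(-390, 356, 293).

n = (16, 11, 8), |n|² = 441, and n·P_0 − (-106) = 126.
t = 126/441 = 2/7, so the foot is P_0 − t·n = (-390, 356, 293) − (2/7)·(16, 11, 8) = (-2762/7, 2470/7, 2035/7).

(-2762/7, 2470/7, 2035/7)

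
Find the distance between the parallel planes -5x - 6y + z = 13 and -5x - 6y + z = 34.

Both planes have normal n = (-5, -6, 1), |n| = √62. Any point on the first plane is at distance |34 − 13|/|n| = 21/√62 from the second.

21√62/62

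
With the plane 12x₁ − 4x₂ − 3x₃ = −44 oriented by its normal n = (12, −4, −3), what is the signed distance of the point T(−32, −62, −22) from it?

n·T − (-44) = -26.
|n| = 13, so the signed distance is -26/13 = -2.

-2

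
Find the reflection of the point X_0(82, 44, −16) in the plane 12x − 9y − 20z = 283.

n = (12, −9, −20), |n|² = 625, n·X_0 − 283 = 625, so t = 625/625 = 1.
Foot F = X_0 − 1·n = (70, 53, 4); the reflection is 2F − X_0 = (58, 62, 24).

(58, 62, 24)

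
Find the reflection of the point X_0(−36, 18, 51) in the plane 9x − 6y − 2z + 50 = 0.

With n = (9, −6, −2), the signed offset is (n·X_0 − (-50))/|n|² = -484/121 = -4.
X_0' = X_0 − 2t·n = (−36, 18, 51) − (-8)·(9, −6, −2) = (36, −30, 35).

(36, -30, 35)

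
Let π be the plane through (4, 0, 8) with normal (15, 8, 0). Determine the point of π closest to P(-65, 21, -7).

The perpendicular from P has direction n = (15, 8, 0): r = (-65, 21, -7) + t(15, 8, 0).
Substitute into the plane: n·(P + tn) = 60 gives -807 + 289t = 60, so t = 3.
Foot = (-65, 21, -7) + 3·(15, 8, 0) = (-20, 45, -7).

(-20, 45, -7)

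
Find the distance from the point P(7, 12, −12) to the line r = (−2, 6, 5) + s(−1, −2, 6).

√37

Direction vector d = (−1, −2, 6).
AP = (9, 6, −17), and AP × d = (2, −37, −12).
|AP × d|² = 1517 and |d|² = 41, so the distance is √(1517/41) = √37.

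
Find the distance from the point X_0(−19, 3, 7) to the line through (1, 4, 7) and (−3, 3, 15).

A direction vector is d = (−4, −1, 8).
AP = (−20, −1, 0); AP·d = 81, |AP|² = 401, |d|² = 81.
distance² = |AP|² − (AP·d)²/|d|² = 401 − 6561/81 = 320, so the distance is 8√5.

8√5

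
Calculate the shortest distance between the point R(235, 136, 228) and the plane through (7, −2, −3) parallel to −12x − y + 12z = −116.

6

Parallel planes share the normal n = (−12, −1, 12); since (7, −2, −3) lies on the plane, its equation is −12x − y + 12z = -118.
d = |(-12)·235 + (-1)·136 + 12·228 − (-118)| / √(144 + 1 + 144) = |-102| / 17 = 6.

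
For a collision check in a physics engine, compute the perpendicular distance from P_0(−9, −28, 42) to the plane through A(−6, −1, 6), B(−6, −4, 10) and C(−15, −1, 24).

18√61/61

AB = (0, −3, 4) and AC = (−9, 0, 18), so a normal is n = AB × AC = (−54, −36, −27).
Then n·(−9, −28, 42) − 198 = 162.
|n| = √(2916 + 1296 + 729) = 9√61, so the distance is |162|/(9√61) = 18√61/61.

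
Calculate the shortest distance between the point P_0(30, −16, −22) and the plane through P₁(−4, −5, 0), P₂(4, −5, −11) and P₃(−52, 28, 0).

P₁P₂ = (8, 0, −11) and P₁P₃ = (−48, 33, 0), so a normal is n = P₁P₂ × P₁P₃ = (363, 528, 264).
d = |363·30 + 528·(-16) + 264·(-22) − (-4092)| / √(131769 + 278784 + 69696) = |726| / 693 = 22/21.

22/21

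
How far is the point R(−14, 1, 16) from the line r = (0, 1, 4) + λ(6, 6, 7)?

2√85

Direction vector d = (6, 6, 7).
AP = (−14, 0, 12), and AP × d = (−72, 170, −84).
|AP × d|² = 41140 and |d|² = 121, so the distance is √(41140/121) = √340 = 2√85.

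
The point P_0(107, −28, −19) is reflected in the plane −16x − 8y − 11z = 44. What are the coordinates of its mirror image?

(11, -76, -85)

n = (−16, −8, −11), |n|² = 441, n·P_0 − 44 = -1323, so t = -1323/441 = -3.
Foot F = P_0 − (-3)·n = (59, −52, −52); the reflection is 2F − P_0 = (11, −76, −85).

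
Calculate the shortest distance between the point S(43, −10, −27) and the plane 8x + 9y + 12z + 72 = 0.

2/17

Normal vector n = (8, 9, 12), and n·(43, −10, −27) − (−72) = 2.
|n| = √(64 + 81 + 144) = 17, so the distance is |2|/17 = 2/17.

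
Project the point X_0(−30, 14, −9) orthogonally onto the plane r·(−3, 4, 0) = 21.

(-15, -6, -9)

n = (−3, 4, 0), |n|² = 25, and n·X_0 − 21 = 125.
t = 125/25 = 5, so the foot is X_0 − t·n = (−30, 14, −9) − 5·(−3, 4, 0) = (−15, −6, −9).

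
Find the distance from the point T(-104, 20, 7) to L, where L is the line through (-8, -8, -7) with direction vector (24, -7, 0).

14

Direction vector d = (24, -7, 0).
AP = (-96, 28, 14), and AP × d = (98, 336, 0).
|AP × d|² = 122500 and |d|² = 625, so the distance is √(122500/625) = √196 = 14.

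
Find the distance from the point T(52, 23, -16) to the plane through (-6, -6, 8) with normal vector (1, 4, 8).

2

The plane has equation n·(r − (-6, -6, 8)) = 0, i.e. n·r = 34.
n = (1, 4, 8); n·P − 34 = -18; |n| = 9; distance = 18/9 = 2.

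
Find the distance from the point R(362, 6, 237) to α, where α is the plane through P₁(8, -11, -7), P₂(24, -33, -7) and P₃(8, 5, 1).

6

P₁P₂ = (16, -22, 0) and P₁P₃ = (0, 16, 8), so a normal is n = P₁P₂ × P₁P₃ = (-176, -128, 256).
n = (-176, -128, 256); n·P − (-1792) = -2016; |n| = 336; distance = 2016/336 = 6.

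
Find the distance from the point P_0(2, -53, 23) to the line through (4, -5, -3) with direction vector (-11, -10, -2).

2√521

Direction vector d = (-11, -10, -2).
AP = (-2, -48, 26), and AP × d = (356, -290, -508).
|AP × d|² = 468900 and |d|² = 225, so the distance is √(468900/225) = √2084 = 2√521.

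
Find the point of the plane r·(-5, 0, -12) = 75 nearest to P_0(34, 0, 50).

(9, 0, -10)

The perpendicular from P_0 has direction n = (-5, 0, -12): r = (34, 0, 50) + μ(-5, 0, -12).
Substitute into the plane: n·(P_0 + μn) = 75 gives -770 + 169μ = 75, so μ = 5.
Foot = (34, 0, 50) + 5·(-5, 0, -12) = (9, 0, -10).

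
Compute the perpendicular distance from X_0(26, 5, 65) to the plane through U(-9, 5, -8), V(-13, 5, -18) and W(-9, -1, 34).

29/15

UV = (-4, 0, -10) and UW = (0, -6, 42), so a normal is n = UV × UW = (-60, 168, 24).
Then n·(26, 5, 65) - 1188 = -348.
|n| = √(3600 + 28224 + 576) = 180, so the distance is |-348|/180 = 29/15.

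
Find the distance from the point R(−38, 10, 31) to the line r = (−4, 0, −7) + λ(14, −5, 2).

30√2

Direction vector d = (14, −5, 2).
AP = (−34, 10, 38); AP·d = -450, |AP|² = 2700, |d|² = 225.
distance² = |AP|² − (AP·d)²/|d|² = 2700 − 202500/225 = 1800, so the distance is 30√2.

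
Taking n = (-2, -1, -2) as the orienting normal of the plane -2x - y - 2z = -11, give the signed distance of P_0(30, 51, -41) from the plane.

n·P_0 − (-11) = -18.
|n| = 3, so the signed distance is -18/3 = -6.

-6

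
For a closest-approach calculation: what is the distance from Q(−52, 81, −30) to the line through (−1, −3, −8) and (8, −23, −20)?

2√1129

A direction vector is d = (9, −20, −12).
AP = (−51, 84, −22), and AP × d = (−1448, −810, 264).
|AP × d|² = 2822500 and |d|² = 625, so the distance is √(2822500/625) = √4516 = 2√1129.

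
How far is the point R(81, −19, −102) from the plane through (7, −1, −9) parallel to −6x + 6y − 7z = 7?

9

Parallel planes share the normal n = (−6, 6, −7); since (7, −1, −9) lies on the plane, its equation is −6x + 6y − 7z = 15.
Then n·(81, −19, −102) − 15 = 99.
|n| = √(36 + 36 + 49) = 11, so the distance is |99|/11 = 9.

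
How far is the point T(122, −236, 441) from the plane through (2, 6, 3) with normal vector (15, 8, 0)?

The plane has equation n·(r − (2, 6, 3)) = 0, i.e. n·r = 78.
Then n·(122, −236, 441) − 78 = −136.
|n| = √(225 + 64 + 0) = 17, so the distance is |-136|/17 = 8.

8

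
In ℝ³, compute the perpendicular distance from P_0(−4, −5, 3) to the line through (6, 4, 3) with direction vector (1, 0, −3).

Direction vector d = (1, 0, −3).
AP = (−10, −9, 0); AP·d = -10, |AP|² = 181, |d|² = 10.
distance² = |AP|² − (AP·d)²/|d|² = 181 − 100/10 = 171, so the distance is 3√19.

3√19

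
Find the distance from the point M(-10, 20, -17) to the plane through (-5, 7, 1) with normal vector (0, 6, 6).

The plane has equation n·(r − (-5, 7, 1)) = 0, i.e. n·r = 48.
n = (0, 6, 6); n·P − 48 = -30; |n| = 6√2; distance = 30/(6√2) = 5/√2.

5√2/2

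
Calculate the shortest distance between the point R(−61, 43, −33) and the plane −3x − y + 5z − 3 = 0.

28/√35

Normal vector n = (−3, −1, 5), and n·(−61, 43, −33) − 3 = −28.
|n| = √(9 + 1 + 25) = √35, so the distance is |-28|/√35 = 28/√35.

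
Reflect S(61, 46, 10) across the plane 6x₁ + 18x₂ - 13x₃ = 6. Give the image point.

With n = (6, 18, -13), the signed offset is (n·S − 6)/|n|² = 1058/529 = 2.
S' = S − 2t·n = (61, 46, 10) − 4·(6, 18, -13) = (37, -26, 62).

(37, -26, 62)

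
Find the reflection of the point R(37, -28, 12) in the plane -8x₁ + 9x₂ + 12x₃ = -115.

(21, -10, 36)

With n = (-8, 9, 12), the signed offset is (n·R − (-115))/|n|² = -289/289 = -1.
R' = R − 2t·n = (37, -28, 12) − (-2)·(-8, 9, 12) = (21, -10, 36).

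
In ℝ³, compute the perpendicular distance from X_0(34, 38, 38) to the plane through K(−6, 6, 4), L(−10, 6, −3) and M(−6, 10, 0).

16/9

KL = (−4, 0, −7) and KM = (0, 4, −4), so a normal is n = KL × KM = (28, −16, −16).
Then n·(34, 38, 38) − (−328) = 64.
|n| = √(784 + 256 + 256) = 36, so the distance is |64|/36 = 16/9.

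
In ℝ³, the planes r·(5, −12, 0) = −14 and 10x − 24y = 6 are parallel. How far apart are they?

Divide the second equation by 2 to match normals: 5x − 12y = 3.
Both planes have normal n = (5, −12, 0), |n| = 13. Any point on the first plane is at distance |3 − (-14)|/|n| = 17/13 from the second.

17/13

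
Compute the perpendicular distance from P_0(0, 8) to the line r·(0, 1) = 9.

1

The normal to the line is n = (0, 1) with |n| = 1.
|n·P_0 − 9| = |8 − 9| = 1, so the distance is 1/1 = 1.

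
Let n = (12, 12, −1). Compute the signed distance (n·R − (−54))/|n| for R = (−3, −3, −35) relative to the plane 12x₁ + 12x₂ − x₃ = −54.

n·R − (-54) = 17.
|n| = 17, so the signed distance is 17/17 = 1.

1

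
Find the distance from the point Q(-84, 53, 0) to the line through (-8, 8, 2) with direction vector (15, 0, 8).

Direction vector d = (15, 0, 8).
AP = (-76, 45, -2); AP·d = -1156, |AP|² = 7805, |d|² = 289.
distance² = |AP|² − (AP·d)²/|d|² = 7805 − 1336336/289 = 3181, so the distance is √3181.

√3181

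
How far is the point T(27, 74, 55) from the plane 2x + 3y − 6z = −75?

n = (2, 3, −6); n·P − (-75) = 21; |n| = 7; distance = 21/7 = 3.

3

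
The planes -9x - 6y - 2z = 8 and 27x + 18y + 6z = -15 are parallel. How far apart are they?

3/11

Divide the second equation by -3 to match normals: -9x - 6y - 2z = 5.
Both planes have normal n = (-9, -6, -2), |n| = 11. Any point on the first plane is at distance |5 − 8|/|n| = 3/11 from the second.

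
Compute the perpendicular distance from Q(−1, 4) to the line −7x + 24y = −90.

d = |(-7)·(-1) + 24·4 − (-90)| / √(49 + 576) = |193|/25 = 193/25.

193/25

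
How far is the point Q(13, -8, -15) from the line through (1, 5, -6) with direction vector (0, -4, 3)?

Direction vector d = (0, -4, 3).
AP = (12, -13, -9), and AP × d = (-75, -36, -48).
|AP × d|² = 9225 and |d|² = 25, so the distance is √(9225/25) = √369 = 3√41.

3√41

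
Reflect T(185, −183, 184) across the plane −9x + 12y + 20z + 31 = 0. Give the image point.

With n = (−9, 12, 20), the signed offset is (n·T − (-31))/|n|² = -150/625 = -6/25.
T' = T − 2t·n = (185, −183, 184) − (-12/25)·(−9, 12, 20) = (4517/25, −4431/25, 968/5).

(4517/25, -4431/25, 968/5)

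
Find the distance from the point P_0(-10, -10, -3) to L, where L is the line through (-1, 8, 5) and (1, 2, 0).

√209

A direction vector is d = (2, -6, -5).
AP = (-9, -18, -8), and AP × d = (42, -61, 90).
|AP × d|² = 13585 and |d|² = 65, so the distance is √(13585/65) = √209.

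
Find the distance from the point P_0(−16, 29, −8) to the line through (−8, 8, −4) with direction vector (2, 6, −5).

Direction vector d = (2, 6, −5).
AP = (−8, 21, −4); AP·d = 130, |AP|² = 521, |d|² = 65.
distance² = |AP|² − (AP·d)²/|d|² = 521 − 16900/65 = 261, so the distance is 3√29.

3√29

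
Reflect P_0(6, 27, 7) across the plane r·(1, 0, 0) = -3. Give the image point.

(-12, 27, 7)

n = (1, 0, 0), |n|² = 1, n·P_0 − (-3) = 9, so t = 9/1 = 9.
Foot F = P_0 − 9·n = (-3, 27, 7); the reflection is 2F − P_0 = (-12, 27, 7).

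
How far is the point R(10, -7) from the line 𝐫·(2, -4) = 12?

The normal to the line is n = (2, -4) with |n| = 2√5.
|n·R − 12| = |48 − 12| = 36, so the distance is 36/(2√5) = 18/√5.

18√5/5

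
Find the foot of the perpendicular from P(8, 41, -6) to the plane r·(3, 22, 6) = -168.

The perpendicular from P has direction n = (3, 22, 6): r = (8, 41, -6) + t(3, 22, 6).
Substitute into the plane: n·(P + tn) = -168 gives 890 + 529t = -168, so t = -2.
Foot = (8, 41, -6) + (-2)·(3, 22, 6) = (2, -3, -18).

(2, -3, -18)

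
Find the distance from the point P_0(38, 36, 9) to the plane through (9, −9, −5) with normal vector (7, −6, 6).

17/11

The plane has equation n·(r − (9, −9, −5)) = 0, i.e. n·r = 87.
d = |7·38 + (-6)·36 + 6·9 − 87| / √(49 + 36 + 36) = |17| / 11 = 17/11.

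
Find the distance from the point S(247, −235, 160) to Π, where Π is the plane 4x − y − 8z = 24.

9

Normal vector n = (4, −1, −8), and n·(247, −235, 160) − 24 = −81.
|n| = √(16 + 1 + 64) = 9, so the distance is |-81|/9 = 9.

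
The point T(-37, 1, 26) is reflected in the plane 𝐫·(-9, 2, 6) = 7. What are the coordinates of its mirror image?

With n = (-9, 2, 6), the signed offset is (n·T − 7)/|n|² = 484/121 = 4.
T' = T − 2t·n = (-37, 1, 26) − 8·(-9, 2, 6) = (35, -15, -22).

(35, -15, -22)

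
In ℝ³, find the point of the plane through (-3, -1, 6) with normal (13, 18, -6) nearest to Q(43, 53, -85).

(-9, -19, -61)

n = (13, 18, -6), |n|² = 529, and n·Q − (-93) = 2116.
t = 2116/529 = 4, so the foot is Q − t·n = (43, 53, -85) − 4·(13, 18, -6) = (-9, -19, -61).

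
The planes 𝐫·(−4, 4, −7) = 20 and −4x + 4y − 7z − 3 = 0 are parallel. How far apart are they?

17/9

With common normal n = (−4, 4, −7) (|n| = 9), the distance is |20 − 3|/|n| = 17/9.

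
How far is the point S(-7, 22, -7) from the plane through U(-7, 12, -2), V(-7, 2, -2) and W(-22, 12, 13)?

5/√2

UV = (0, -10, 0) and UW = (-15, 0, 15), so a normal is n = UV × UW = (-150, 0, -150).
Then n·(-7, 22, -7) - 1350 = 750.
|n| = √(22500 + 0 + 22500) = 150√2, so the distance is |750|/(150√2) = 5/√2.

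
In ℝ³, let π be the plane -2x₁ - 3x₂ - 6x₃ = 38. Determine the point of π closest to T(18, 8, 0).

(14, 2, -12)

n = (-2, -3, -6), |n|² = 49, and n·T − 38 = -98.
t = -98/49 = -2, so the foot is T − t·n = (18, 8, 0) − (-2)·(-2, -3, -6) = (14, 2, -12).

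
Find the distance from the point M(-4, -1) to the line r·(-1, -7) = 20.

9/(5√2)

d = |(-1)·(-4) + (-7)·(-1) − 20| / √(1 + 49) = |-9|/(5√2) = 9/(5√2).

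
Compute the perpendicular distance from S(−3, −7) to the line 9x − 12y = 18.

The normal to the line is n = (9, −12) with |n| = 15.
|n·S − 18| = |57 − 18| = 39, so the distance is 39/15 = 13/5.

13/5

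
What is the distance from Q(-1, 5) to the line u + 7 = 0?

The normal to the line is n = (1, 0) with |n| = 1.
|n·Q − (-7)| = |-1 − (-7)| = 6, so the distance is 6/1 = 6.

6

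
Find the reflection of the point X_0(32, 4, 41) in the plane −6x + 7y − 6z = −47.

(-4, 46, 5)

n = (−6, 7, −6), |n|² = 121, n·X_0 − (-47) = -363, so t = -363/121 = -3.
Foot F = X_0 − (-3)·n = (14, 25, 23); the reflection is 2F − X_0 = (−4, 46, 5).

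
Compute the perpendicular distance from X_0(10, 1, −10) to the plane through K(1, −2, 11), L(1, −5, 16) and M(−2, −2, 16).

KL = (0, −3, 5) and KM = (−3, 0, 5), so a normal is n = KL × KM = (−15, −15, −9).
n = (−15, −15, −9); n·P − (-84) = 9; |n| = 3√59; distance = 9/(3√59) = 3/√59.

3√59/59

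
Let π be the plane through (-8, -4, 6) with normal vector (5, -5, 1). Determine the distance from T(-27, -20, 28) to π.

The plane has equation n·(r − (-8, -4, 6)) = 0, i.e. n·r = -14.
d = |5·(-27) + (-5)·(-20) + 1·28 − (-14)| / √(25 + 25 + 1) = |7| / √51 = 7/√51.

7/√51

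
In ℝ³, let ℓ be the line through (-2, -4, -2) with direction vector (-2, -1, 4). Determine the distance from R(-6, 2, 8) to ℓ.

2√17

Direction vector d = (-2, -1, 4).
AP = (-4, 6, 10); AP·d = 42, |AP|² = 152, |d|² = 21.
distance² = |AP|² − (AP·d)²/|d|² = 152 − 1764/21 = 68, so the distance is 2√17.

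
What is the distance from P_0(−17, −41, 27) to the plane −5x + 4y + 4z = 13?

Normal vector n = (−5, 4, 4), and n·(−17, −41, 27) − 13 = 16.
|n| = √(25 + 16 + 16) = √57, so the distance is |16|/√57 = 16√57/57.

16/√57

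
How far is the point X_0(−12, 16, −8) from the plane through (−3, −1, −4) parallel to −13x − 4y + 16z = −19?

Parallel planes share the normal n = (−13, −4, 16); since (−3, −1, −4) lies on the plane, its equation is −13x − 4y + 16z = -21.
d = |(-13)·(-12) + (-4)·16 + 16·(-8) − (-21)| / √(169 + 16 + 256) = |-15| / 21 = 5/7.

5/7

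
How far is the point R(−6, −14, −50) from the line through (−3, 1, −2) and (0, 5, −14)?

3√113

A direction vector is d = (3, 4, −12).
AP = (−3, −15, −48); AP·d = 507, |AP|² = 2538, |d|² = 169.
distance² = |AP|² − (AP·d)²/|d|² = 2538 − 257049/169 = 1017, so the distance is 3√113.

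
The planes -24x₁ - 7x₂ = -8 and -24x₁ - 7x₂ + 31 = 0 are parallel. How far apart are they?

23/25

With common normal n = (-24, -7, 0) (|n| = 25), the distance is |(-8) − (-31)|/|n| = 23/25.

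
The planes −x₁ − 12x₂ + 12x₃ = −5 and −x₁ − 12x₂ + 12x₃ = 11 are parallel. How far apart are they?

Both planes have normal n = (−1, −12, 12), |n| = 17. Any point on the first plane is at distance |11 − (-5)|/|n| = 16/17 from the second.

16/17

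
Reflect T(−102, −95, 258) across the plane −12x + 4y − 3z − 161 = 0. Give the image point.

(-1494/13, -1179/13, 3312/13)

With n = (−12, 4, −3), the signed offset is (n·T − 161)/|n|² = -91/169 = -7/13.
T' = T − 2t·n = (−102, −95, 258) − (-14/13)·(−12, 4, −3) = (−1494/13, −1179/13, 3312/13).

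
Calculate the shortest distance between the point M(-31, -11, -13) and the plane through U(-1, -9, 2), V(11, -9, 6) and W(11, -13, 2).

UV = (12, 0, 4) and UW = (12, -4, 0), so a normal is n = UV × UW = (16, 48, -48).
Then n·(-31, -11, -13) - (-544) = 144.
|n| = √(256 + 2304 + 2304) = 16√19, so the distance is |144|/(16√19) = 9/√19.

9/√19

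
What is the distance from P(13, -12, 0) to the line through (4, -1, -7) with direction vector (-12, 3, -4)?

Direction vector d = (-12, 3, -4).
AP = (9, -11, 7), and AP × d = (23, -48, -105).
|AP × d|² = 13858 and |d|² = 169, so the distance is √(13858/169) = √82.

√82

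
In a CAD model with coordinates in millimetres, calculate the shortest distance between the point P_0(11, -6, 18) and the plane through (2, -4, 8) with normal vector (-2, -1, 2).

4/3

The plane has equation n·(r − (2, -4, 8)) = 0, i.e. n·r = 16.
n = (-2, -1, 2); n·P − 16 = 4; |n| = 3; distance = 4/3.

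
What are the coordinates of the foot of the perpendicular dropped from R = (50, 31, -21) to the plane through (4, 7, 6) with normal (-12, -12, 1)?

(14, -5, -18)

n = (-12, -12, 1), |n|² = 289, and n·R − (-126) = -867.
t = -867/289 = -3, so the foot is R − t·n = (50, 31, -21) − (-3)·(-12, -12, 1) = (14, -5, -18).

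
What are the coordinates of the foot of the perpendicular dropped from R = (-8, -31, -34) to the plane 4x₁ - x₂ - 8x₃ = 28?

The perpendicular from R has direction n = (4, -1, -8): r = (-8, -31, -34) + λ(4, -1, -8).
Substitute into the plane: n·(R + λn) = 28 gives 271 + 81λ = 28, so λ = -3.
Foot = (-8, -31, -34) + (-3)·(4, -1, -8) = (-20, -28, -10).

(-20, -28, -10)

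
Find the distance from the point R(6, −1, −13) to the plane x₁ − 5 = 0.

1

Normal vector n = (1, 0, 0), and n·(6, −1, −13) − 5 = 1.
|n| = √(1 + 0 + 0) = 1, so the distance is |1|/1 = 1.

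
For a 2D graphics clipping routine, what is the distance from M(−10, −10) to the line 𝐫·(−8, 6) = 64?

The normal to the line is n = (−8, 6) with |n| = 10.
|n·M − 64| = |20 − 64| = 44, so the distance is 44/10 = 22/5.

22/5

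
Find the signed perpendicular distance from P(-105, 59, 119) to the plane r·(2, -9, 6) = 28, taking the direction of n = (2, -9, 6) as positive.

n·P − 28 = -55.
|n| = 11, so the signed distance is -55/11 = -5.

-5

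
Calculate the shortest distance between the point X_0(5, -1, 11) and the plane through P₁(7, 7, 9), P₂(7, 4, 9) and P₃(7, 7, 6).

2

P₁P₂ = (0, -3, 0) and P₁P₃ = (0, 0, -3), so a normal is n = P₁P₂ × P₁P₃ = (9, 0, 0).
n = (9, 0, 0); n·P − 63 = -18; |n| = 9; distance = 18/9 = 2.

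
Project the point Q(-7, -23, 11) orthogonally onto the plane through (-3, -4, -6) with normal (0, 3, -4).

(-7, -8, -9)

n = (0, 3, -4), |n|² = 25, and n·Q − 12 = -125.
t = -125/25 = -5, so the foot is Q − t·n = (-7, -23, 11) − (-5)·(0, 3, -4) = (-7, -8, -9).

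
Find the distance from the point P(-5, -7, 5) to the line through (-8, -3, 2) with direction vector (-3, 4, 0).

3

Direction vector d = (-3, 4, 0).
AP = (3, -4, 3), and AP × d = (-12, -9, 0).
|AP × d|² = 225 and |d|² = 25, so the distance is √(225/25) = √9 = 3.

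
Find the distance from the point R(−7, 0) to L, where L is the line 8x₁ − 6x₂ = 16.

36/5

The normal to the line is n = (8, −6) with |n| = 10.
|n·R − 16| = |-56 − 16| = 72, so the distance is 72/10 = 36/5.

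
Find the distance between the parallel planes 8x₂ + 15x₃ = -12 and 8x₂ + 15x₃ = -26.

14/17

With common normal n = (0, 8, 15) (|n| = 17), the distance is |(-12) − (-26)|/|n| = 14/17.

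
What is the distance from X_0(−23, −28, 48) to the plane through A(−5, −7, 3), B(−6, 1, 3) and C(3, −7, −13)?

5/3

AB = (−1, 8, 0) and AC = (8, 0, −16), so a normal is n = AB × AC = (−128, −16, −64).
Then n·(−23, −28, 48) − 560 = −240.
|n| = √(16384 + 256 + 4096) = 144, so the distance is |-240|/144 = 5/3.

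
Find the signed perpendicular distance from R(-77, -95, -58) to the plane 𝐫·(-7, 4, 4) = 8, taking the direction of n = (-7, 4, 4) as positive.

-9

n·R − 8 = -81.
|n| = 9, so the signed distance is -81/9 = -9.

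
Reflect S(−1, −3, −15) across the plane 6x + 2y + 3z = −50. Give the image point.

(5/7, -17/7, -99/7)

n = (6, 2, 3), |n|² = 49, n·S − (-50) = -7, so t = -7/49 = -1/7.
Foot F = S − (-1/7)·n = (−1/7, −19/7, −102/7); the reflection is 2F − S = (5/7, −17/7, −99/7).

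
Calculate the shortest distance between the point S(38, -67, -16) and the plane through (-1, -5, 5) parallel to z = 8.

Parallel planes share the normal n = (0, 0, 1); since (-1, -5, 5) lies on the plane, its equation is z = 5.
Then n·(38, -67, -16) - 5 = -21.
|n| = √(0 + 0 + 1) = 1, so the distance is |-21|/1 = 21.

21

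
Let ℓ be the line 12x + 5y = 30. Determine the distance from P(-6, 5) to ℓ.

The normal to the line is n = (12, 5) with |n| = 13.
|n·P − 30| = |-47 − 30| = 77, so the distance is 77/13.

77/13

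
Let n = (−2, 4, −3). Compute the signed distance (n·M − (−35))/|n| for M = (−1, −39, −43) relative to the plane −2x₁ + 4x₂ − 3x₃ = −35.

n·M − (-35) = 10.
|n| = √29, so the signed distance is 10/√29.

10/√29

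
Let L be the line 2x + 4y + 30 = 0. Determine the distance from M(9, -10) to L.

d = |2·9 + 4·(-10) − (-30)| / √(4 + 16) = |8|/(2√5) = 4/√5.

4/√5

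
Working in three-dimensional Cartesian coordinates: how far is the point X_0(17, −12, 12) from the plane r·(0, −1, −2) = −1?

n = (0, −1, −2); n·P − (-1) = -11; |n| = √5; distance = 11/√5 = 11√5/5.

11/√5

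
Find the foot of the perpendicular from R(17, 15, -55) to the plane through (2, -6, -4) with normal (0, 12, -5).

(17, -21, -40)

n = (0, 12, -5), |n|² = 169, and n·R − (-52) = 507.
t = 507/169 = 3, so the foot is R − t·n = (17, 15, -55) − 3·(0, 12, -5) = (17, -21, -40).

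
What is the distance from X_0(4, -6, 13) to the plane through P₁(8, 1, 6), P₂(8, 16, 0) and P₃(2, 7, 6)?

13/√33

P₁P₂ = (0, 15, -6) and P₁P₃ = (-6, 6, 0), so a normal is n = P₁P₂ × P₁P₃ = (36, 36, 90).
d = |36·4 + 36·(-6) + 90·13 − 864| / √(1296 + 1296 + 8100) = |234| / (18√33) = 13/√33.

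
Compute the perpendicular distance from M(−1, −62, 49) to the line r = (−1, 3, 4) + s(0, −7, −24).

75

Direction vector d = (0, −7, −24).
AP = (0, −65, 45); AP·d = -625, |AP|² = 6250, |d|² = 625.
distance² = |AP|² − (AP·d)²/|d|² = 6250 − 390625/625 = 5625, so the distance is 75.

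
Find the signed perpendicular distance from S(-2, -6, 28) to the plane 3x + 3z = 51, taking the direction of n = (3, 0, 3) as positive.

n·S − 51 = 27.
|n| = 3√2, so the signed distance is 9√2/2.

9√2/2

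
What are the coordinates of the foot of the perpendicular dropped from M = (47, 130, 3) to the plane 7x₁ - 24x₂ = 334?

The perpendicular from M has direction n = (7, -24, 0): r = (47, 130, 3) + μ(7, -24, 0).
Substitute into the plane: n·(M + μn) = 334 gives -2791 + 625μ = 334, so μ = 5.
Foot = (47, 130, 3) + 5·(7, -24, 0) = (82, 10, 3).

(82, 10, 3)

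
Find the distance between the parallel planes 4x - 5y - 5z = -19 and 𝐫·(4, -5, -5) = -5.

7√66/33

With common normal n = (4, -5, -5) (|n| = √66), the distance is |(-19) − (-5)|/|n| = 14/√66.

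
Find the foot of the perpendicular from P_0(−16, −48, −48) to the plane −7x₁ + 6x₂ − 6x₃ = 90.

The perpendicular from P_0 has direction n = (−7, 6, −6): r = (−16, −48, −48) + μ(−7, 6, −6).
Substitute into the plane: n·(P_0 + μn) = 90 gives 112 + 121μ = 90, so μ = -2/11.
Foot = (−16, −48, −48) + (-2/11)·(−7, 6, −6) = (−162/11, −540/11, −516/11).

(-162/11, -540/11, -516/11)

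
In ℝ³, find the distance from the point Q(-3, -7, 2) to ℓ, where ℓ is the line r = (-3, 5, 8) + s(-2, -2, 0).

6√3

Direction vector d = (-2, -2, 0).
AP = (0, -12, -6), and AP × d = (-12, 12, -24).
|AP × d|² = 864 and |d|² = 8, so the distance is √(864/8) = √108 = 6√3.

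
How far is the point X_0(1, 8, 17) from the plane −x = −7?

n = (−1, 0, 0); n·P − (-7) = 6; |n| = 1; distance = 6/1 = 6.

6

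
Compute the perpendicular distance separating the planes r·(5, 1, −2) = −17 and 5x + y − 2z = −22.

5/√30

With common normal n = (5, 1, −2) (|n| = √30), the distance is |(-17) − (-22)|/|n| = 5/√30 = √30/6.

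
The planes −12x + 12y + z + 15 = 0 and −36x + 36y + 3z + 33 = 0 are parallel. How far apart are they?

4/17

Divide the second equation by 3 to match normals: −12x + 12y + z = -11.
With common normal n = (−12, 12, 1) (|n| = 17), the distance is |(-15) − (-11)|/|n| = 4/17.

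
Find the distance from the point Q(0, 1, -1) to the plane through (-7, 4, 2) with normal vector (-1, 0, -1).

2√2

The plane has equation n·(r − (-7, 4, 2)) = 0, i.e. n·r = 5.
d = |(-1)·0 + (-1)·(-1) − 5| / √(1 + 0 + 1) = |-4| / √2 = 2√2.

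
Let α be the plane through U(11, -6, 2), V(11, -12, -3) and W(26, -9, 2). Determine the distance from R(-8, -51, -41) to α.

UV = (0, -6, -5) and UW = (15, -3, 0), so a normal is n = UV × UW = (-15, -75, 90).
Then n·(-8, -51, -41) - 465 = -210.
|n| = √(225 + 5625 + 8100) = 15√62, so the distance is |-210|/(15√62) = 7√62/31.

14/√62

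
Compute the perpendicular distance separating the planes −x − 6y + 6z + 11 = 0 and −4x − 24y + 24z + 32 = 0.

Divide the second equation by 4 to match normals: −x − 6y + 6z = -8.
Both planes have normal n = (−1, −6, 6), |n| = √73. Any point on the first plane is at distance |(-8) − (-11)|/|n| = 3/√73 from the second.

3/√73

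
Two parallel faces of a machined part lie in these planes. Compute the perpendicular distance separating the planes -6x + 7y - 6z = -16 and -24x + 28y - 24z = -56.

Divide the second equation by 4 to match normals: -6x + 7y - 6z = -14.
Both planes have normal n = (-6, 7, -6), |n| = 11. Any point on the first plane is at distance |(-14) − (-16)|/|n| = 2/11 from the second.

2/11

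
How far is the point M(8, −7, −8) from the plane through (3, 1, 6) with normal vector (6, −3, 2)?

26/7

The plane has equation n·(r − (3, 1, 6)) = 0, i.e. n·r = 27.
Then n·(8, −7, −8) − 27 = 26.
|n| = √(36 + 9 + 4) = 7, so the distance is |26|/7 = 26/7.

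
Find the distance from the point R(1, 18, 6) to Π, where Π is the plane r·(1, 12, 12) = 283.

Normal vector n = (1, 12, 12), and n·(1, 18, 6) − 283 = 6.
|n| = √(1 + 144 + 144) = 17, so the distance is |6|/17 = 6/17.

6/17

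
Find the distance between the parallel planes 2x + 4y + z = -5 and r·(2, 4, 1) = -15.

With common normal n = (2, 4, 1) (|n| = √21), the distance is |(-5) − (-15)|/|n| = 10/√21.

10√21/21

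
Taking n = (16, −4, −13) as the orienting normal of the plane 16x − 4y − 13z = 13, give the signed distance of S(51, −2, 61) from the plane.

n·S − 13 = 18.
|n| = 21, so the signed distance is 18/21 = 6/7.

6/7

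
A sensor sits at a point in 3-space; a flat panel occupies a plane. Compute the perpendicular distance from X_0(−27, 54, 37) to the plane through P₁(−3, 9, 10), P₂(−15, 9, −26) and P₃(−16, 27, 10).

P₁P₂ = (−12, 0, −36) and P₁P₃ = (−13, 18, 0), so a normal is n = P₁P₂ × P₁P₃ = (648, 468, −216).
d = |648·(-27) + 468·54 + (-216)·37 − 108| / √(419904 + 219024 + 46656) = |-324| / 828 = 9/23.

9/23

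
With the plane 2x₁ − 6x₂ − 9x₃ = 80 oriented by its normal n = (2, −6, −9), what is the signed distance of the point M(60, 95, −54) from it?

n·M − 80 = -44.
|n| = 11, so the signed distance is -44/11 = -4.

-4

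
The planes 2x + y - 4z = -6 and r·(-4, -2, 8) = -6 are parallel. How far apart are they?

Divide the second equation by -2 to match normals: 2x + y - 4z = 3.
With common normal n = (2, 1, -4) (|n| = √21), the distance is |(-6) − 3|/|n| = 9/√21.

9/√21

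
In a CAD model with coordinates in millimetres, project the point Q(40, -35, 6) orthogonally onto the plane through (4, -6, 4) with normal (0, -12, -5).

(40, -11, 16)

The perpendicular from Q has direction n = (0, -12, -5): r = (40, -35, 6) + μ(0, -12, -5).
Substitute into the plane: n·(Q + μn) = 52 gives 390 + 169μ = 52, so μ = -2.
Foot = (40, -35, 6) + (-2)·(0, -12, -5) = (40, -11, 16).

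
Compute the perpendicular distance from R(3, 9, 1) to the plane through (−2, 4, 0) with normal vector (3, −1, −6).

The plane has equation n·(r − (−2, 4, 0)) = 0, i.e. n·r = -10.
Then n·(3, 9, 1) − (−10) = 4.
|n| = √(9 + 1 + 36) = √46, so the distance is |4|/√46 = 2√46/23.

4/√46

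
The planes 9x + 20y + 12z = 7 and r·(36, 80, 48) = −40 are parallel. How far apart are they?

Divide the second equation by 4 to match normals: 9x + 20y + 12z = -10.
With common normal n = (9, 20, 12) (|n| = 25), the distance is |7 − (-10)|/|n| = 17/25.

17/25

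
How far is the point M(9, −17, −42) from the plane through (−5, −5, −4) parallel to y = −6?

Parallel planes share the normal n = (0, 1, 0); since (−5, −5, −4) lies on the plane, its equation is y = -5.
Then n·(9, −17, −42) − (−5) = −12.
|n| = √(0 + 1 + 0) = 1, so the distance is |-12|/1 = 12.

12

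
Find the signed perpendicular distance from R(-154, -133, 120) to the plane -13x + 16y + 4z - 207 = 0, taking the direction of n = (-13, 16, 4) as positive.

n·R − 207 = 147.
|n| = 21, so the signed distance is 147/21 = 7.

7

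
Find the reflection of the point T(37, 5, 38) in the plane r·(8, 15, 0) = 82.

(21, -25, 38)

n = (8, 15, 0), |n|² = 289, n·T − 82 = 289, so t = 289/289 = 1.
Foot F = T − 1·n = (29, -10, 38); the reflection is 2F − T = (21, -25, 38).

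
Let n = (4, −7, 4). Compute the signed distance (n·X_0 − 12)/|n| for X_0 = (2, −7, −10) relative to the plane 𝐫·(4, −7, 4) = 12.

n·X_0 − 12 = 5.
|n| = 9, so the signed distance is 5/9.

5/9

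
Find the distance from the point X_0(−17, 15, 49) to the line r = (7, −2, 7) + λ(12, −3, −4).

2√277

Direction vector d = (12, −3, −4).
AP = (−24, 17, 42); AP·d = -507, |AP|² = 2629, |d|² = 169.
distance² = |AP|² − (AP·d)²/|d|² = 2629 − 257049/169 = 1108, so the distance is 2√277.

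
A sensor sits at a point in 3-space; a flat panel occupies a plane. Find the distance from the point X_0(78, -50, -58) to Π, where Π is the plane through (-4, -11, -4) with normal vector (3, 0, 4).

6

The plane has equation n·(r − (-4, -11, -4)) = 0, i.e. n·r = -28.
Then n·(78, -50, -58) - (-28) = 30.
|n| = √(9 + 0 + 16) = 5, so the distance is |30|/5 = 6.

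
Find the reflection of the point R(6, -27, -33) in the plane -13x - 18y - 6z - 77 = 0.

With n = (-13, -18, -6), the signed offset is (n·R − 77)/|n|² = 529/529 = 1.
R' = R − 2t·n = (6, -27, -33) − 2·(-13, -18, -6) = (32, 9, -21).

(32, 9, -21)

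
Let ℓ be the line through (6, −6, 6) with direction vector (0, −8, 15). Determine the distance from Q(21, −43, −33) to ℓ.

3√314

Direction vector d = (0, −8, 15).
AP = (15, −37, −39); AP·d = -289, |AP|² = 3115, |d|² = 289.
distance² = |AP|² − (AP·d)²/|d|² = 3115 − 83521/289 = 2826, so the distance is 3√314.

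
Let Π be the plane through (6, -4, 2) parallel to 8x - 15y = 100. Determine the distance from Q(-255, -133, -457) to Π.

Parallel planes share the normal n = (8, -15, 0); since (6, -4, 2) lies on the plane, its equation is 8x - 15y = 108.
n = (8, -15, 0); n·P − 108 = -153; |n| = 17; distance = 153/17 = 9.

9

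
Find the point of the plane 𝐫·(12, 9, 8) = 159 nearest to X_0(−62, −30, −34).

n = (12, 9, 8), |n|² = 289, and n·X_0 − 159 = -1445.
t = -1445/289 = -5, so the foot is X_0 − t·n = (−62, −30, −34) − (-5)·(12, 9, 8) = (−2, 15, 6).

(-2, 15, 6)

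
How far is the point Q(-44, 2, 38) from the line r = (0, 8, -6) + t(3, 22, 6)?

Direction vector d = (3, 22, 6).
AP = (-44, -6, 44), and AP × d = (-1004, 396, -950).
|AP × d|² = 2067332 and |d|² = 529, so the distance is √(2067332/529) = √3908 = 2√977.

2√977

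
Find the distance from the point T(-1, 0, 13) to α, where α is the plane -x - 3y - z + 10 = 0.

2√11/11

n = (-1, -3, -1); n·P − (-10) = -2; |n| = √11; distance = 2/√11 = 2√11/11.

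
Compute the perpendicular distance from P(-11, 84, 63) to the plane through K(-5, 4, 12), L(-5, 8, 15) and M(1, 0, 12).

KL = (0, 4, 3) and KM = (6, -4, 0), so a normal is n = KL × KM = (12, 18, -24).
Then n·(-11, 84, 63) - (-276) = 144.
|n| = √(144 + 324 + 576) = 6√29, so the distance is |144|/(6√29) = 24√29/29.

24√29/29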